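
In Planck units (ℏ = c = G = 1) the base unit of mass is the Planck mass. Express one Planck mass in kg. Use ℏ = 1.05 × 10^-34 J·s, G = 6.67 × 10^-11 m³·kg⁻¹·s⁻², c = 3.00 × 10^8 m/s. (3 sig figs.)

2.17 × 10^-8 kg

m_P = √(ℏc/G)
  = √(4.72 × 10^-16)
  = 2.17 × 10^-8 kg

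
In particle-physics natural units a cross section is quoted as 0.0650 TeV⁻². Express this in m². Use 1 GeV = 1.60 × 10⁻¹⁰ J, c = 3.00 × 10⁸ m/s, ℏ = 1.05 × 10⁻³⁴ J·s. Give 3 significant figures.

Area is [L]² = [E]⁻²·(ℏc)²; restore (ℏc)².
1 GeV⁻² → (ℏc)² × (1 GeV in J)⁻² = 3.88 × 10⁻³² m².
Convert the energy scale: 0.0650 TeV⁻² = 6.50 × 10⁻⁸ GeV⁻².
Result: 6.50 × 10⁻⁸ × 3.88 × 10⁻³² = 2.52 × 10⁻³⁹ m².

2.52 × 10⁻³⁹ m²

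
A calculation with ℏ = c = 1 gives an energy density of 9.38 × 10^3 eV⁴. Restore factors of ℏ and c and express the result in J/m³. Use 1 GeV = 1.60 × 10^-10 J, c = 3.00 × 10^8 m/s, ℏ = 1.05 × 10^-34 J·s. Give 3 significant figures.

1.97 × 10^5 J/m³

[E]/[L]³ = [E]⁴/(ℏc)³; restore (ℏc)⁻³.
1 GeV⁴ → 1/(ℏc)³ × (1 GeV in J)⁴ = 2.10 × 10^37 J/m³.
Convert the energy scale: 9.38 × 10^3 eV⁴ = 9.38 × 10^-33 GeV⁴.
Result: 9.38 × 10^-33 × 2.10 × 10^37 = 1.97 × 10^5 J/m³.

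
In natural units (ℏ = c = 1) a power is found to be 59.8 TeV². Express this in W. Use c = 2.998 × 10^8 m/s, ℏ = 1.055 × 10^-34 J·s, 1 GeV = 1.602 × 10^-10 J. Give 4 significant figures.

Power is [E]/[T] = [E]²/ℏ.
1 GeV² → 1/ℏ × (1 GeV in J)² = 2.433 × 10^14 W.
Convert the energy scale: 59.8 TeV² = 5.98 × 10^7 GeV².
Result: 5.98 × 10^7 × 2.433 × 10^14 = 1.455 × 10^22 W.

1.455 × 10^22 W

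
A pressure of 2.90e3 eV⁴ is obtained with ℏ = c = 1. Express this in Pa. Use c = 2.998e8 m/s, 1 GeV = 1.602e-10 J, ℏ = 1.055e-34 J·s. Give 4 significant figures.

6.037e4 Pa

Pressure is [E]/[L]³ = [E]⁴/(ℏc)³.
1 GeV⁴ → 1/(ℏc)³ × (1 GeV in J)⁴ = 2.082e37 Pa.
Convert the energy scale: 2.90e3 eV⁴ = 2.90e-33 GeV⁴.
Result: 2.90e-33 × 2.082e37 = 6.037e4 Pa.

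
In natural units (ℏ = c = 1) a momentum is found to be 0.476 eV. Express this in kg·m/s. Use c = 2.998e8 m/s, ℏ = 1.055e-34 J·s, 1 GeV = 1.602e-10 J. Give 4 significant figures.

2.544e-28 kg·m/s

Momentum is [E]/c; divide by c.
1 GeV → 1/c × (1 GeV in J) = 5.344e-19 kg·m/s.
Convert the energy scale: 0.476 eV = 4.76e-10 GeV.
Result: 4.76e-10 × 5.344e-19 = 2.544e-28 kg·m/s.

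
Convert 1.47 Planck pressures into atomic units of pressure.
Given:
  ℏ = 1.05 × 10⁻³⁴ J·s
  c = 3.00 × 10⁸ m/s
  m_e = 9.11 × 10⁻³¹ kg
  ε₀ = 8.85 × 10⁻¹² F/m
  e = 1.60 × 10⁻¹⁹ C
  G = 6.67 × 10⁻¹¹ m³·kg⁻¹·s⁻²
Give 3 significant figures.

2.28 × 10¹⁰⁰

Planck pressure: p_P = c⁷/(ℏG²) = 4.68 × 10¹¹³ Pa
atomic unit of pressure: P_au = E_h/a₀³ = m_e⁴e¹⁰/((4πε₀)⁵ℏ⁸) = 3.01 × 10¹³ Pa
1.47 × 4.68 × 10¹¹³ / 3.01 × 10¹³ = 2.28 × 10¹⁰⁰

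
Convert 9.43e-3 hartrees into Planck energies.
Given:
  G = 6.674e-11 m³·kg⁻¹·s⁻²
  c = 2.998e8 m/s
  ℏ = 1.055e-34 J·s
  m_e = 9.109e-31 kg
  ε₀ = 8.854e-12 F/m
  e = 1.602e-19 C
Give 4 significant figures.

2.099e-29

hartree: E_h = m_e e⁴/(4πε₀ℏ)² = 4.354e-18 J
Planck energy: E_P = √(ℏc⁵/G) = 1.957e9 J
9.43e-3 × 4.354e-18 / 1.957e9 = 2.099e-29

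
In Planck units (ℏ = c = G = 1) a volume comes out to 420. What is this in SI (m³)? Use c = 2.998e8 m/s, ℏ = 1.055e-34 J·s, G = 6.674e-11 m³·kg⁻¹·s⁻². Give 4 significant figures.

1.774e-102 m³

One Planck volume: V_P = (ℏG/c³)^(3/2) = 4.224e-105 m³.
420 × 4.224e-105 m³ = 1.774e-102 m³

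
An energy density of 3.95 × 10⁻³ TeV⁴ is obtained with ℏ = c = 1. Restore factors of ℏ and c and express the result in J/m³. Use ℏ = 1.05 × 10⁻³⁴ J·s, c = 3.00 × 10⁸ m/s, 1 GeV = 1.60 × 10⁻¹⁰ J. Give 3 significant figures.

8.28 × 10⁴⁶ J/m³

[E]/[L]³ = [E]⁴/(ℏc)³; restore (ℏc)⁻³.
1 GeV⁴ → 1/(ℏc)³ × (1 GeV in J)⁴ = 2.10 × 10³⁷ J/m³.
Convert the energy scale: 3.95 × 10⁻³ TeV⁴ = 3.95 × 10⁹ GeV⁴.
Result: 3.95 × 10⁹ × 2.10 × 10³⁷ = 8.28 × 10⁴⁶ J/m³.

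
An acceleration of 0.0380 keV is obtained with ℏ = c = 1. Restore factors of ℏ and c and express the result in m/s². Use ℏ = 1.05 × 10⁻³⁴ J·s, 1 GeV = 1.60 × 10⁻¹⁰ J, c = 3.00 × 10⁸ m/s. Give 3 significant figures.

Acceleration is [L]/[T]² = c·[E]/ℏ.
1 GeV → c/ℏ × (1 GeV in J) = 4.57 × 10³² m/s².
Convert the energy scale: 0.0380 keV = 3.80 × 10⁻⁸ GeV.
Result: 3.80 × 10⁻⁸ × 4.57 × 10³² = 1.74 × 10²⁵ m/s².

1.74 × 10²⁵ m/s²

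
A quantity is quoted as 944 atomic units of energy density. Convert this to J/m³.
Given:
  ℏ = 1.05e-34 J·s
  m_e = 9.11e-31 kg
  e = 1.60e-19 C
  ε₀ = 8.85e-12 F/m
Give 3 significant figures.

2.84e16 J/m³

One atomic unit of energy density: u_au = E_h/a₀³ = m_e⁴e¹⁰/((4πε₀)⁵ℏ⁸) = 3.01e13 J/m³.
944 × 3.01e13 J/m³ = 2.84e16 J/m³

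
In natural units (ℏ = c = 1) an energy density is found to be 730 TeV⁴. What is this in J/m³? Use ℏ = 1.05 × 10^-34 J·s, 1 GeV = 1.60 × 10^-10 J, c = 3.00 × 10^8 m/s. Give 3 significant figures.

1.53 × 10^52 J/m³

[E]/[L]³ = [E]⁴/(ℏc)³; restore (ℏc)⁻³.
1 GeV⁴ → 1/(ℏc)³ × (1 GeV in J)⁴ = 2.10 × 10^37 J/m³.
Convert the energy scale: 730 TeV⁴ = 7.30 × 10^14 GeV⁴.
Result: 7.30 × 10^14 × 2.10 × 10^37 = 1.53 × 10^52 J/m³.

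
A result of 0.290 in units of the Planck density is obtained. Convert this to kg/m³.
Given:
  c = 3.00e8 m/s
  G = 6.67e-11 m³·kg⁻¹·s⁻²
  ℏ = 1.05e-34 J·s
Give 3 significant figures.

One Planck density: ρ_P = c⁵/(ℏG²) = 5.20e96 kg/m³.
0.290 × 5.20e96 kg/m³ = 1.51e96 kg/m³

1.51e96 kg/m³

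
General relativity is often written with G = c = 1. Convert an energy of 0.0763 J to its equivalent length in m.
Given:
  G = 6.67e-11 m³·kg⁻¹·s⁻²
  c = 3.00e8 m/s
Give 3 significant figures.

Energy → length via G/c⁴.
0.0763 J × (G/c⁴) = 6.28e-46 m

6.28e-46 m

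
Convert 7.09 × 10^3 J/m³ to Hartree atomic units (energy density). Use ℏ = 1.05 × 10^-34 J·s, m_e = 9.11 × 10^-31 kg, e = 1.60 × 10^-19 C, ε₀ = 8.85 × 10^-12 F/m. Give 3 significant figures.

atomic unit of energy density: u_au = E_h/a₀³ = m_e⁴e¹⁰/((4πε₀)⁵ℏ⁸) = 3.01 × 10^13 J/m³.
7.09 × 10^3 / 3.01 × 10^13 = 2.35 × 10^-10

2.35 × 10^-10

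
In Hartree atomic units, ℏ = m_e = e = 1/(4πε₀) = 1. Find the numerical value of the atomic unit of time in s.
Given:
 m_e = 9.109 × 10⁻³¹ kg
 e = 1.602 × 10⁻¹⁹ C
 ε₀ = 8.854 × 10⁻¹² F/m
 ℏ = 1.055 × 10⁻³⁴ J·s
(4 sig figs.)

2.423 × 10⁻¹⁷ s

From ℏ = m_e = e = 1/(4πε₀) = 1 the time scale is τ_au = (4πε₀)²ℏ³/(m_e e⁴).
E_h = 4.354 × 10⁻¹⁸ J
ℏ/E_h = 2.423 × 10⁻¹⁷ s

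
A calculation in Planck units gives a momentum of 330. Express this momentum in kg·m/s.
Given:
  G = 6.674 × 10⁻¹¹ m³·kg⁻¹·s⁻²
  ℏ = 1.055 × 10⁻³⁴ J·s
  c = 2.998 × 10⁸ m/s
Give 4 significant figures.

One Planck momentum: p_P = √(ℏc³/G) = 6.527 kg·m/s.
330 × 6.527 kg·m/s = 2.154 × 10³ kg·m/s

2.154 × 10³ kg·m/s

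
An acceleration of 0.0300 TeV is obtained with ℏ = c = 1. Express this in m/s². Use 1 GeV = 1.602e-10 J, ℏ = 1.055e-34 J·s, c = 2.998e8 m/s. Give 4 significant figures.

Acceleration is [L]/[T]² = c·[E]/ℏ.
1 GeV → c/ℏ × (1 GeV in J) = 4.552e32 m/s².
Convert the energy scale: 0.0300 TeV = 30 GeV.
Result: 30 × 4.552e32 = 1.366e34 m/s².

1.366e34 m/s²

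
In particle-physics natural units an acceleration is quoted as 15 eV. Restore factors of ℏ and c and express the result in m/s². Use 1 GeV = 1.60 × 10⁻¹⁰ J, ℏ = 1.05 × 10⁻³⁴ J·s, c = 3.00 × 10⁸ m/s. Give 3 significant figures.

Acceleration is [L]/[T]² = c·[E]/ℏ.
1 GeV → c/ℏ × (1 GeV in J) = 4.57 × 10³² m/s².
Convert the energy scale: 15 eV = 1.50 × 10⁻⁸ GeV.
Result: 1.50 × 10⁻⁸ × 4.57 × 10³² = 6.86 × 10²⁴ m/s².

6.86 × 10²⁴ m/s²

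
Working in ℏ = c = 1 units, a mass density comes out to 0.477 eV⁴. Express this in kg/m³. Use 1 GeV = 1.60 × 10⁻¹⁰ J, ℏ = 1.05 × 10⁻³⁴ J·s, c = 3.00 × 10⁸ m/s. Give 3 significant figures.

Mass density is [E]/(c²[L]³) = [E]⁴/(ℏ³c⁵).
1 GeV⁴ → 1/(ℏ³c⁵) × (1 GeV in J)⁴ = 2.33 × 10²⁰ kg/m³.
Convert the energy scale: 0.477 eV⁴ = 4.77 × 10⁻³⁷ GeV⁴.
Result: 4.77 × 10⁻³⁷ × 2.33 × 10²⁰ = 1.11 × 10⁻¹⁶ kg/m³.

1.11 × 10⁻¹⁶ kg/m³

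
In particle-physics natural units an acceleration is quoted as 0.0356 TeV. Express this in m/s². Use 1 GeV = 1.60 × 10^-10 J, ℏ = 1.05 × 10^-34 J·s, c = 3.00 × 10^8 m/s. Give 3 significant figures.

1.63 × 10^34 m/s²

Acceleration is [L]/[T]² = c·[E]/ℏ.
1 GeV → c/ℏ × (1 GeV in J) = 4.57 × 10^32 m/s².
Convert the energy scale: 0.0356 TeV = 35.6 GeV.
Result: 35.6 × 4.57 × 10^32 = 1.63 × 10^34 m/s².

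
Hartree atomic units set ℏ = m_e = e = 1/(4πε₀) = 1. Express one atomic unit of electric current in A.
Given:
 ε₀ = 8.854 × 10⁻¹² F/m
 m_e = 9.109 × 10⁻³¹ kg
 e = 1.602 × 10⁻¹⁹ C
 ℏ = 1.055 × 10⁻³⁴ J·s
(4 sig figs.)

Dimensional analysis gives I_au = e E_h/ℏ = m_e e⁵/((4πε₀)²ℏ³).
E_h = 4.354 × 10⁻¹⁸ J
e·E_h/ℏ = 6.612 × 10⁻³ A

6.612 × 10⁻³ A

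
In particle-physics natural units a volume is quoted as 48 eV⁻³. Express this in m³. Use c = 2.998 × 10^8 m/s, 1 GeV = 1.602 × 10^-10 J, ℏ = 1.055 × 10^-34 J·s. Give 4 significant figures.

Volume is [L]³ = [E]⁻³·(ℏc)³.
1 GeV⁻³ → (ℏc)³ × (1 GeV in J)⁻³ = 7.696 × 10^-48 m³.
Convert the energy scale: 48 eV⁻³ = 4.80 × 10^28 GeV⁻³.
Result: 4.80 × 10^28 × 7.696 × 10^-48 = 3.694 × 10^-19 m³.

3.694 × 10^-19 m³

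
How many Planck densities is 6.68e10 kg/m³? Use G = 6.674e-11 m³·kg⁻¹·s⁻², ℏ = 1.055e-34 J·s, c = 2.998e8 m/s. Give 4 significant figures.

1.296e-86

Planck density: ρ_P = c⁵/(ℏG²) = 5.154e96 kg/m³.
6.68e10 / 5.154e96 = 1.296e-86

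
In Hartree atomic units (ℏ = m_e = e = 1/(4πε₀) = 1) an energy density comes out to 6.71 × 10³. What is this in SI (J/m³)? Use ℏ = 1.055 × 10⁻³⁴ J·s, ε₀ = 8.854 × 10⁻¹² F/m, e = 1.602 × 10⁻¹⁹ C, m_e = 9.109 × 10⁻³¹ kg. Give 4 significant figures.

1.965 × 10¹⁷ J/m³

One atomic unit of energy density: u_au = E_h/a₀³ = m_e⁴e¹⁰/((4πε₀)⁵ℏ⁸) = 2.929 × 10¹³ J/m³.
6.71 × 10³ × 2.929 × 10¹³ J/m³ = 1.965 × 10¹⁷ J/m³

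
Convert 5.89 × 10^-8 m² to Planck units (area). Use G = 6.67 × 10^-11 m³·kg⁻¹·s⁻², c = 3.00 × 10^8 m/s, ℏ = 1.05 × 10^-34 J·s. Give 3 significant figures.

Planck area: A_P = ℏG/c³ = 2.59 × 10^-70 m².
5.89 × 10^-8 / 2.59 × 10^-70 = 2.27 × 10^62

2.27 × 10^62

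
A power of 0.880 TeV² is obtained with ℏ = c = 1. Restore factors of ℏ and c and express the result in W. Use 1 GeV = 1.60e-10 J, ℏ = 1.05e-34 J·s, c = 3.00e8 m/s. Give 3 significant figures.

2.15e20 W

Power is [E]/[T] = [E]²/ℏ.
1 GeV² → 1/ℏ × (1 GeV in J)² = 2.44e14 W.
Convert the energy scale: 0.880 TeV² = 8.80e5 GeV².
Result: 8.80e5 × 2.44e14 = 2.15e20 W.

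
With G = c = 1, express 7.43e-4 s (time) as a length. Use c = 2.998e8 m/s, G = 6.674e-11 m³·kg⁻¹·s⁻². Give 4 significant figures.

Time → length via c.
7.43e-4 s × (c) = 2.228e5 m

2.228e5 m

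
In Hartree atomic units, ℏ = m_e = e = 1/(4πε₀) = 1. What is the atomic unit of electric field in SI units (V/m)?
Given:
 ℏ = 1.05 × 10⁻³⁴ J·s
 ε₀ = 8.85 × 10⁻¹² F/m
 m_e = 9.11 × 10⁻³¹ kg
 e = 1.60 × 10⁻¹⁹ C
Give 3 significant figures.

5.20 × 10¹¹ V/m

Dimensional analysis gives E_au = E_h/(e a₀) = m_e²e⁵/((4πε₀)³ℏ⁴).
E_h = 4.38 × 10⁻¹⁸ J
a₀ = 5.26 × 10⁻¹¹ m
E_h/(e·a₀) = 5.20 × 10¹¹ V/m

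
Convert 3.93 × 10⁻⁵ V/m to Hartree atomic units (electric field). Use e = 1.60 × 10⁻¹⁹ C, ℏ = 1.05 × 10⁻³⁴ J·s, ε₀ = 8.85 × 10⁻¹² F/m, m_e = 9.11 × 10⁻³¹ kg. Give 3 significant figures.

atomic unit of electric field: E_au = E_h/(e a₀) = m_e²e⁵/((4πε₀)³ℏ⁴) = 5.20 × 10¹¹ V/m.
3.93 × 10⁻⁵ / 5.20 × 10¹¹ = 7.55 × 10⁻¹⁷

7.55 × 10⁻¹⁷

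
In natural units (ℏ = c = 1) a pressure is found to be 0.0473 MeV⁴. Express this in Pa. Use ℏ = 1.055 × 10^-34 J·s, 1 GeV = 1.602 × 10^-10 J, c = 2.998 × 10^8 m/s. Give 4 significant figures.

Pressure is [E]/[L]³ = [E]⁴/(ℏc)³.
1 GeV⁴ → 1/(ℏc)³ × (1 GeV in J)⁴ = 2.082 × 10^37 Pa.
Convert the energy scale: 0.0473 MeV⁴ = 4.73 × 10^-14 GeV⁴.
Result: 4.73 × 10^-14 × 2.082 × 10^37 = 9.846 × 10^23 Pa.

9.846 × 10^23 Pa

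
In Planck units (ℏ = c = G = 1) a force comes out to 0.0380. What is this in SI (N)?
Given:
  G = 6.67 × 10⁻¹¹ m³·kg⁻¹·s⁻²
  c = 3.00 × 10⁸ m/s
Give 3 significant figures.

One Planck force: F_P = c⁴/G = 1.21 × 10⁴⁴ N.
0.0380 × 1.21 × 10⁴⁴ N = 4.61 × 10⁴² N

4.61 × 10⁴² N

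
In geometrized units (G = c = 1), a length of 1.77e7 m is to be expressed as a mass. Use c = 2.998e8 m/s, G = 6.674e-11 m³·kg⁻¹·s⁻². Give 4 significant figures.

2.384e34 kg

Length → mass via c²/G.
1.77e7 m × (c²/G) = 2.384e34 kg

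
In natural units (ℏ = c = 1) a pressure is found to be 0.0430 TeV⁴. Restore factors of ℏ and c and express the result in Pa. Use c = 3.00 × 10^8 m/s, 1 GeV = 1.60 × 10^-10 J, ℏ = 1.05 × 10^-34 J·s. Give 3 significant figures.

9.02 × 10^47 Pa

Pressure is [E]/[L]³ = [E]⁴/(ℏc)³.
1 GeV⁴ → 1/(ℏc)³ × (1 GeV in J)⁴ = 2.10 × 10^37 Pa.
Convert the energy scale: 0.0430 TeV⁴ = 4.30 × 10^10 GeV⁴.
Result: 4.30 × 10^10 × 2.10 × 10^37 = 9.02 × 10^47 Pa.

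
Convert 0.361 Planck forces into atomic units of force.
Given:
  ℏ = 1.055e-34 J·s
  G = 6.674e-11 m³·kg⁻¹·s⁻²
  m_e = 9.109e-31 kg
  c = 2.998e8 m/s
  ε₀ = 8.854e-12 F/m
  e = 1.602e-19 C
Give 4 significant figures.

Planck force: F_P = c⁴/G = 1.210e44 N
atomic unit of force: F_au = E_h/a₀ = m_e²e⁶/((4πε₀)³ℏ⁴) = 8.220e-8 N
0.361 × 1.210e44 / 8.220e-8 = 5.316e50

5.316e50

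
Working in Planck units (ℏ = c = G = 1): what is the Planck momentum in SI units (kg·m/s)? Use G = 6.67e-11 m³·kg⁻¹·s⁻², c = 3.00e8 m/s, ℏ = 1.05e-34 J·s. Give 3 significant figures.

6.52 kg·m/s

From ℏ = c = G = 1 the momentum scale is p_P = √(ℏc³/G).
  = √(42.5)
  = 6.52 kg·m/s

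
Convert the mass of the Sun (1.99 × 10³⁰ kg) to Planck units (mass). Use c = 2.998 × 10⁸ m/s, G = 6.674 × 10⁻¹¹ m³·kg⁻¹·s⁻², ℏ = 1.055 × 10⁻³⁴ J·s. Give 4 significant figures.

9.141 × 10³⁷

Planck mass: m_P = √(ℏc/G) = 2.177 × 10⁻⁸ kg.
1.99 × 10³⁰ / 2.177 × 10⁻⁸ = 9.141 × 10³⁷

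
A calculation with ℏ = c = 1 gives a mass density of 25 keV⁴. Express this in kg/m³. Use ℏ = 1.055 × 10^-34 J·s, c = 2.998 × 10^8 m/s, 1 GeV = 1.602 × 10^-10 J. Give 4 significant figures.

5.790 × 10^-3 kg/m³

Mass density is [E]/(c²[L]³) = [E]⁴/(ℏ³c⁵).
1 GeV⁴ → 1/(ℏ³c⁵) × (1 GeV in J)⁴ = 2.316 × 10^20 kg/m³.
Convert the energy scale: 25 keV⁴ = 2.50 × 10^-23 GeV⁴.
Result: 2.50 × 10^-23 × 2.316 × 10^20 = 5.790 × 10^-3 kg/m³.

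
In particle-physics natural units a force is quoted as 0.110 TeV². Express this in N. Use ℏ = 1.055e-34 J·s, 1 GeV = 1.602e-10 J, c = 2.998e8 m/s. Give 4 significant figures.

Force is [E]/[L] = [E]²/(ℏc); restore (ℏc)⁻¹.
1 GeV² → 1/(ℏc) × (1 GeV in J)² = 8.114e5 N.
Convert the energy scale: 0.110 TeV² = 1.10e5 GeV².
Result: 1.10e5 × 8.114e5 = 8.926e10 N.

8.926e10 N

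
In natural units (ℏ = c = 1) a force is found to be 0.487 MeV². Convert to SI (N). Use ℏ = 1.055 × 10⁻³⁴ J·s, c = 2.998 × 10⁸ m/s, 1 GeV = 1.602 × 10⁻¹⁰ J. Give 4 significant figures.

Force is [E]/[L] = [E]²/(ℏc); restore (ℏc)⁻¹.
1 GeV² → 1/(ℏc) × (1 GeV in J)² = 8.114 × 10⁵ N.
Convert the energy scale: 0.487 MeV² = 4.87 × 10⁻⁷ GeV².
Result: 4.87 × 10⁻⁷ × 8.114 × 10⁵ = 0.3952 N.

0.3952 N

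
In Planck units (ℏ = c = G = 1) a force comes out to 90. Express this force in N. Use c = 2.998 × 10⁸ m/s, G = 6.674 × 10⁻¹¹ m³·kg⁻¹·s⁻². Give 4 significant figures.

1.089 × 10⁴⁶ N

One Planck force: F_P = c⁴/G = 1.210 × 10⁴⁴ N.
90 × 1.210 × 10⁴⁴ N = 1.089 × 10⁴⁶ N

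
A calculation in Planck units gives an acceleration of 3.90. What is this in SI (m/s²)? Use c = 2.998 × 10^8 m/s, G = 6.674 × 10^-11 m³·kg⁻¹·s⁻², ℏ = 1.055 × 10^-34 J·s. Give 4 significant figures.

2.168 × 10^52 m/s²

One Planck acceleration: a_P = √(c⁷/(ℏG)) = 5.560 × 10^51 m/s².
3.90 × 5.560 × 10^51 m/s² = 2.168 × 10^52 m/s²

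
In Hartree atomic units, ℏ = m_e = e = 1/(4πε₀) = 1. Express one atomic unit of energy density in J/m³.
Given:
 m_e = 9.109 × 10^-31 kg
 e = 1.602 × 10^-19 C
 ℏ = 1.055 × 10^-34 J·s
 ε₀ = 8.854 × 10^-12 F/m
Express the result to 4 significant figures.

Dimensional analysis gives u_au = E_h/a₀³ = m_e⁴e¹⁰/((4πε₀)⁵ℏ⁸).
E_h = 4.354 × 10^-18 J
a₀ = 5.297 × 10^-11 m
E_h/a₀³ = 2.929 × 10^13 J/m³

2.929 × 10^13 J/m³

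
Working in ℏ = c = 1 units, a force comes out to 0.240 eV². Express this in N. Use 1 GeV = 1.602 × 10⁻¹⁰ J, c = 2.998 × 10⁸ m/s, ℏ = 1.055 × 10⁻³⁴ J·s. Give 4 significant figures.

Force is [E]/[L] = [E]²/(ℏc); restore (ℏc)⁻¹.
1 GeV² → 1/(ℏc) × (1 GeV in J)² = 8.114 × 10⁵ N.
Convert the energy scale: 0.240 eV² = 2.40 × 10⁻¹⁹ GeV².
Result: 2.40 × 10⁻¹⁹ × 8.114 × 10⁵ = 1.947 × 10⁻¹³ N.

1.947 × 10⁻¹³ N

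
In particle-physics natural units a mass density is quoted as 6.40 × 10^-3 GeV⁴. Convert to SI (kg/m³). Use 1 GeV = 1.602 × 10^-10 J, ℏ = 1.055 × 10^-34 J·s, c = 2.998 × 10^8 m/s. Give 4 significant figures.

1.482 × 10^18 kg/m³

Mass density is [E]/(c²[L]³) = [E]⁴/(ℏ³c⁵).
1 GeV⁴ → 1/(ℏ³c⁵) × (1 GeV in J)⁴ = 2.316 × 10^20 kg/m³.
Result: 6.40 × 10^-3 × 2.316 × 10^20 = 1.482 × 10^18 kg/m³.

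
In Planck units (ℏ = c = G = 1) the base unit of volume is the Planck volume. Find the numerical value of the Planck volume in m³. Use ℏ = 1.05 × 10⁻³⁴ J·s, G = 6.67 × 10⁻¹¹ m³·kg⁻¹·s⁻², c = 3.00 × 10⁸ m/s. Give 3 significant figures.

4.18 × 10⁻¹⁰⁵ m³

V_P = (ℏG/c³)^(3/2)
  = √(1.75 × 10⁻²⁰⁹)
  = 4.18 × 10⁻¹⁰⁵ m³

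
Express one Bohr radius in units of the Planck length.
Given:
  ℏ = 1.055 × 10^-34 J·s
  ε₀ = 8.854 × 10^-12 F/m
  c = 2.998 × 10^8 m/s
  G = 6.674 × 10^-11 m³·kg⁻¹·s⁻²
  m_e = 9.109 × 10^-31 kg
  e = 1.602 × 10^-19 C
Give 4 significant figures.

Bohr radius: a₀ = 4πε₀ℏ²/(m_e e²) = 5.297 × 10^-11 m
Planck length: ℓ_P = √(ℏG/c³) = 1.616 × 10^-35 m
ratio = 5.297 × 10^-11 / 1.616 × 10^-35 = 3.277 × 10^24

3.277 × 10^24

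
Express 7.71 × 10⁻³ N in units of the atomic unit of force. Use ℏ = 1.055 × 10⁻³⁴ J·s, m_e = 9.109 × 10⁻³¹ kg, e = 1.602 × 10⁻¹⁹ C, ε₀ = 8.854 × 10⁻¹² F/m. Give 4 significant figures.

atomic unit of force: F_au = E_h/a₀ = m_e²e⁶/((4πε₀)³ℏ⁴) = 8.220 × 10⁻⁸ N.
7.71 × 10⁻³ / 8.220 × 10⁻⁸ = 9.380 × 10⁴

9.380 × 10⁴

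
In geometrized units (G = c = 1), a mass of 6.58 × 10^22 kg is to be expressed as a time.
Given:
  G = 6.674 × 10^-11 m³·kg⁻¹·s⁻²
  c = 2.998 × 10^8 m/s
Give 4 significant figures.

Mass → time via G/c³.
6.58 × 10^22 kg × (G/c³) = 1.630 × 10^-13 s

1.630 × 10^-13 s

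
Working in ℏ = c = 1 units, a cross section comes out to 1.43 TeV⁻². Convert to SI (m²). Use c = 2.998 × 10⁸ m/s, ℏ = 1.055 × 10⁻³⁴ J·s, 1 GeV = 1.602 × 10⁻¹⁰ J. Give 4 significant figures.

Area is [L]² = [E]⁻²·(ℏc)²; restore (ℏc)².
1 GeV⁻² → (ℏc)² × (1 GeV in J)⁻² = 3.898 × 10⁻³² m².
Convert the energy scale: 1.43 TeV⁻² = 1.43 × 10⁻⁶ GeV⁻².
Result: 1.43 × 10⁻⁶ × 3.898 × 10⁻³² = 5.574 × 10⁻³⁸ m².

5.574 × 10⁻³⁸ m²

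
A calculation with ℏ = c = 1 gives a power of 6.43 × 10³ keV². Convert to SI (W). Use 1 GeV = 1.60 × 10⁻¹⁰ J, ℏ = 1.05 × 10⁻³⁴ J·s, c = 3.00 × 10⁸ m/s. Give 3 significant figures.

Power is [E]/[T] = [E]²/ℏ.
1 GeV² → 1/ℏ × (1 GeV in J)² = 2.44 × 10¹⁴ W.
Convert the energy scale: 6.43 × 10³ keV² = 6.43 × 10⁻⁹ GeV².
Result: 6.43 × 10⁻⁹ × 2.44 × 10¹⁴ = 1.57 × 10⁶ W.

1.57 × 10⁶ W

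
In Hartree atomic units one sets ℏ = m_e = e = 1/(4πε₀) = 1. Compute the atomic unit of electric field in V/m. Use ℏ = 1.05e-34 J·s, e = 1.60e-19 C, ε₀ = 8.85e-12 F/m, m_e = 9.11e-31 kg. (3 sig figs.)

E_au = E_h/(e a₀) = m_e²e⁵/((4πε₀)³ℏ⁴)
E_h = 4.38e-18 J
a₀ = 5.26e-11 m
E_h/(e·a₀) = 5.20e11 V/m

5.20e11 V/m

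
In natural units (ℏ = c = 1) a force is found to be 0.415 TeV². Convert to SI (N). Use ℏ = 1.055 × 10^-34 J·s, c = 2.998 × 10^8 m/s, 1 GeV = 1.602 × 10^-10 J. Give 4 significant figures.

Force is [E]/[L] = [E]²/(ℏc); restore (ℏc)⁻¹.
1 GeV² → 1/(ℏc) × (1 GeV in J)² = 8.114 × 10^5 N.
Convert the energy scale: 0.415 TeV² = 4.15 × 10^5 GeV².
Result: 4.15 × 10^5 × 8.114 × 10^5 = 3.367 × 10^11 N.

3.367 × 10^11 N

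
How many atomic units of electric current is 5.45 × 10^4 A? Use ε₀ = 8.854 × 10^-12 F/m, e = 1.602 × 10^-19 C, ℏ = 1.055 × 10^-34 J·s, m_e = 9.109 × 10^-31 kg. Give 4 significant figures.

atomic unit of electric current: I_au = e E_h/ℏ = m_e e⁵/((4πε₀)²ℏ³) = 6.612 × 10^-3 A.
5.45 × 10^4 / 6.612 × 10^-3 = 8.243 × 10^6

8.243 × 10^6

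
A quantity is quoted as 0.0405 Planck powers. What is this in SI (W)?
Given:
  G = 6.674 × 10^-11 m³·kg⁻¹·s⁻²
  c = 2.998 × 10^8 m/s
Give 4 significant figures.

One Planck power: P_P = c⁵/G = 3.629 × 10^52 W.
0.0405 × 3.629 × 10^52 W = 1.470 × 10^51 W

1.470 × 10^51 W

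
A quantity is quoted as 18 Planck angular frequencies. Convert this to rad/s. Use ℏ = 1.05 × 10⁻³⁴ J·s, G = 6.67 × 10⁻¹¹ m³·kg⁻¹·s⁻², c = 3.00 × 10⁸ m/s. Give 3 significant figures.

3.35 × 10⁴⁴ rad/s

One Planck angular frequency: ω_P = √(c⁵/(ℏG)) = 1.86 × 10⁴³ rad/s.
18 × 1.86 × 10⁴³ rad/s = 3.35 × 10⁴⁴ rad/s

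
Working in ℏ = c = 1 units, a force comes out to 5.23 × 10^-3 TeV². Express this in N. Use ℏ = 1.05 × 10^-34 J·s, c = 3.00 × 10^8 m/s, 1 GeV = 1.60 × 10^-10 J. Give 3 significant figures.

Force is [E]/[L] = [E]²/(ℏc); restore (ℏc)⁻¹.
1 GeV² → 1/(ℏc) × (1 GeV in J)² = 8.13 × 10^5 N.
Convert the energy scale: 5.23 × 10^-3 TeV² = 5.23 × 10^3 GeV².
Result: 5.23 × 10^3 × 8.13 × 10^5 = 4.25 × 10^9 N.

4.25 × 10^9 N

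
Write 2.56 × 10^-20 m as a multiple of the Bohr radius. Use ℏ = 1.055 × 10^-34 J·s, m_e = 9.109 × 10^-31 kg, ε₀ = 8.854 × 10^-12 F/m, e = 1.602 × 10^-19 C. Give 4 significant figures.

Bohr radius: a₀ = 4πε₀ℏ²/(m_e e²) = 5.297 × 10^-11 m.
2.56 × 10^-20 / 5.297 × 10^-11 = 4.833 × 10^-10

4.833 × 10^-10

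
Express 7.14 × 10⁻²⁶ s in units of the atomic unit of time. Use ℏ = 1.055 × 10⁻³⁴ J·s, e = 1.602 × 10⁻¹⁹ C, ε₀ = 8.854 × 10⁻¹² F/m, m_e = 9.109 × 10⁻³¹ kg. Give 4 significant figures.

2.947 × 10⁻⁹

atomic unit of time: τ_au = (4πε₀)²ℏ³/(m_e e⁴) = 2.423 × 10⁻¹⁷ s.
7.14 × 10⁻²⁶ / 2.423 × 10⁻¹⁷ = 2.947 × 10⁻⁹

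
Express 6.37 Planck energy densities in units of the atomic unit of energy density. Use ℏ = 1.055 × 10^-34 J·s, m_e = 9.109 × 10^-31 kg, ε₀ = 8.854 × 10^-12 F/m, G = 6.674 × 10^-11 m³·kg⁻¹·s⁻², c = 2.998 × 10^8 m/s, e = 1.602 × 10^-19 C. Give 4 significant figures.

Planck energy density: u_P = c⁷/(ℏG²) = 4.632 × 10^113 J/m³
atomic unit of energy density: u_au = E_h/a₀³ = m_e⁴e¹⁰/((4πε₀)⁵ℏ⁸) = 2.929 × 10^13 J/m³
6.37 × 4.632 × 10^113 / 2.929 × 10^13 = 1.007 × 10^101

1.007 × 10^101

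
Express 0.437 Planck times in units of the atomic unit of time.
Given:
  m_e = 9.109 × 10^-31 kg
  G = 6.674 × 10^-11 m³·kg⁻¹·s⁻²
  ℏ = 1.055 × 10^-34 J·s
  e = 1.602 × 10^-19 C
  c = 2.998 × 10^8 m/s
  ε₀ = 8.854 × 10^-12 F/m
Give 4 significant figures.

Planck time: t_P = √(ℏG/c⁵) = 5.392 × 10^-44 s
atomic unit of time: τ_au = (4πε₀)²ℏ³/(m_e e⁴) = 2.423 × 10^-17 s
0.437 × 5.392 × 10^-44 / 2.423 × 10^-17 = 9.725 × 10^-28

9.725 × 10^-28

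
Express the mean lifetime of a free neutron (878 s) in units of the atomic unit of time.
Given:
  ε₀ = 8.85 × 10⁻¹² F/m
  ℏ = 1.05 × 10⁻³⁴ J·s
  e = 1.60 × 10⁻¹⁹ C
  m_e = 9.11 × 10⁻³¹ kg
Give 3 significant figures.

3.66 × 10¹⁹

atomic unit of time: τ_au = (4πε₀)²ℏ³/(m_e e⁴) = 2.40 × 10⁻¹⁷ s.
878 / 2.40 × 10⁻¹⁷ = 3.66 × 10¹⁹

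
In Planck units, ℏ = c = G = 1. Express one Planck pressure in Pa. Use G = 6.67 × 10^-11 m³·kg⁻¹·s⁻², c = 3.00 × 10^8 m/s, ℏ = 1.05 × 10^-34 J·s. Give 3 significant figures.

4.68 × 10^113 Pa

The unique combination of the constants set to 1 with dimensions of pressure is p_P = c⁷/(ℏG²).
  = 2.19 × 10^59 / 4.67 × 10^-55
  = 4.68 × 10^113 Pa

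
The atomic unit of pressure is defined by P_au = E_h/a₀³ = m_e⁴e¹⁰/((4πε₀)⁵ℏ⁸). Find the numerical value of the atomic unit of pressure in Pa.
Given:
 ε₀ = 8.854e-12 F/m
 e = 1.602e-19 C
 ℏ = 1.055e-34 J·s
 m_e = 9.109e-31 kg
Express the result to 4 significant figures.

2.929e13 Pa

P_au = E_h/a₀³ = m_e⁴e¹⁰/((4πε₀)⁵ℏ⁸)
E_h = 4.354e-18 J
a₀ = 5.297e-11 m
E_h/a₀³ = 2.929e13 Pa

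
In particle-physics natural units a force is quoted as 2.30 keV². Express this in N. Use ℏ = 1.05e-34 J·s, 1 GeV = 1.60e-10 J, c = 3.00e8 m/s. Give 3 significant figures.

1.87e-6 N

Force is [E]/[L] = [E]²/(ℏc); restore (ℏc)⁻¹.
1 GeV² → 1/(ℏc) × (1 GeV in J)² = 8.13e5 N.
Convert the energy scale: 2.30 keV² = 2.30e-12 GeV².
Result: 2.30e-12 × 8.13e5 = 1.87e-6 N.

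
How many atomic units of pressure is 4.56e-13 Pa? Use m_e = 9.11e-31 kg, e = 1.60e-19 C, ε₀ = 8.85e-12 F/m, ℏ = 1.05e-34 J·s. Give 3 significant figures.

1.51e-26

atomic unit of pressure: P_au = E_h/a₀³ = m_e⁴e¹⁰/((4πε₀)⁵ℏ⁸) = 3.01e13 Pa.
4.56e-13 / 3.01e13 = 1.51e-26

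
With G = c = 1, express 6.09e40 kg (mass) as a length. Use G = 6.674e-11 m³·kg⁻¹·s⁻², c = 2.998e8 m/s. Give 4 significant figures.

In G = c = 1 units mass has dimensions of length; the conversion factor is G/c².
6.09e40 kg × (G/c²) = 4.522e13 m

4.522e13 m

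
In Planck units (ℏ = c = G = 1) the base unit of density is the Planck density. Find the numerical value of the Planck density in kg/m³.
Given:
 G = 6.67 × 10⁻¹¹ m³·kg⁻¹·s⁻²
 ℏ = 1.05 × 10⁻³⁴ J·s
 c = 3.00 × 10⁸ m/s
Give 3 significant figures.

ρ_P = c⁵/(ℏG²)
  = 2.43 × 10⁴² / 4.67 × 10⁻⁵⁵
  = 5.20 × 10⁹⁶ kg/m³

5.20 × 10⁹⁶ kg/m³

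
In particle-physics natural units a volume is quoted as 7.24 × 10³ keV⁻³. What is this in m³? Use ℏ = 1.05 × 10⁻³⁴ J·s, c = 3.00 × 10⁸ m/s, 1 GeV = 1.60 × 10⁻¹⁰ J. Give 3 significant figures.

Volume is [L]³ = [E]⁻³·(ℏc)³.
1 GeV⁻³ → (ℏc)³ × (1 GeV in J)⁻³ = 7.63 × 10⁻⁴⁸ m³.
Convert the energy scale: 7.24 × 10³ keV⁻³ = 7.24 × 10²¹ GeV⁻³.
Result: 7.24 × 10²¹ × 7.63 × 10⁻⁴⁸ = 5.52 × 10⁻²⁶ m³.

5.52 × 10⁻²⁶ m³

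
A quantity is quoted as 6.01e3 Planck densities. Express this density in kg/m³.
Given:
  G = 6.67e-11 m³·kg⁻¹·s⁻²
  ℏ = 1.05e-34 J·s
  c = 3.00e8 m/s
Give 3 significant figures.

One Planck density: ρ_P = c⁵/(ℏG²) = 5.20e96 kg/m³.
6.01e3 × 5.20e96 kg/m³ = 3.13e100 kg/m³

3.13e100 kg/m³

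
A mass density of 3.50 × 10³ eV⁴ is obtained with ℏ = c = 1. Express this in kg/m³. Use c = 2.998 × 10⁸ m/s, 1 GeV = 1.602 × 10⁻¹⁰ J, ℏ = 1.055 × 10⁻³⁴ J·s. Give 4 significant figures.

8.106 × 10⁻¹³ kg/m³

Mass density is [E]/(c²[L]³) = [E]⁴/(ℏ³c⁵).
1 GeV⁴ → 1/(ℏ³c⁵) × (1 GeV in J)⁴ = 2.316 × 10²⁰ kg/m³.
Convert the energy scale: 3.50 × 10³ eV⁴ = 3.50 × 10⁻³³ GeV⁴.
Result: 3.50 × 10⁻³³ × 2.316 × 10²⁰ = 8.106 × 10⁻¹³ kg/m³.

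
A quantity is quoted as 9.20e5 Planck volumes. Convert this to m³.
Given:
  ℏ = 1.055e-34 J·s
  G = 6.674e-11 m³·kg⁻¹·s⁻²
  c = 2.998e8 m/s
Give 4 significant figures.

One Planck volume: V_P = (ℏG/c³)^(3/2) = 4.224e-105 m³.
9.20e5 × 4.224e-105 m³ = 3.886e-99 m³

3.886e-99 m³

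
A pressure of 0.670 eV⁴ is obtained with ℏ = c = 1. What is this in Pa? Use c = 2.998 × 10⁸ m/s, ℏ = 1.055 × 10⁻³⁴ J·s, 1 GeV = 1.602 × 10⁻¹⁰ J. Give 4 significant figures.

Pressure is [E]/[L]³ = [E]⁴/(ℏc)³.
1 GeV⁴ → 1/(ℏc)³ × (1 GeV in J)⁴ = 2.082 × 10³⁷ Pa.
Convert the energy scale: 0.670 eV⁴ = 6.70 × 10⁻³⁷ GeV⁴.
Result: 6.70 × 10⁻³⁷ × 2.082 × 10³⁷ = 13.95 Pa.

13.95 Pa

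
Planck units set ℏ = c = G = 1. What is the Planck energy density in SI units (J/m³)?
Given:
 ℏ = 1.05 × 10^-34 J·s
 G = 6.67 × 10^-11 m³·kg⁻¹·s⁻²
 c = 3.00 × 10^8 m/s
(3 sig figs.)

4.68 × 10^113 J/m³

From ℏ = c = G = 1 the energy density scale is u_P = c⁷/(ℏG²).
  = 2.19 × 10^59 / 4.67 × 10^-55
  = 4.68 × 10^113 J/m³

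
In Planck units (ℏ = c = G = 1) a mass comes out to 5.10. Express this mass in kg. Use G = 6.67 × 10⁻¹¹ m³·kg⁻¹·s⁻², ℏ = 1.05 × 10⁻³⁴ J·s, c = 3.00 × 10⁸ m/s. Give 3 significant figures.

One Planck mass: m_P = √(ℏc/G) = 2.17 × 10⁻⁸ kg.
5.10 × 2.17 × 10⁻⁸ kg = 1.11 × 10⁻⁷ kg

1.11 × 10⁻⁷ kg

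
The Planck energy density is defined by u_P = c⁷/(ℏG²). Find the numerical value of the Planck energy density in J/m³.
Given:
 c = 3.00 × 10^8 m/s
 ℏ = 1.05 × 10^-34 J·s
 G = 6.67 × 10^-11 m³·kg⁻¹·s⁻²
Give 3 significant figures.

4.68 × 10^113 J/m³

u_P = c⁷/(ℏG²)
  = 2.19 × 10^59 / 4.67 × 10^-55
  = 4.68 × 10^113 J/m³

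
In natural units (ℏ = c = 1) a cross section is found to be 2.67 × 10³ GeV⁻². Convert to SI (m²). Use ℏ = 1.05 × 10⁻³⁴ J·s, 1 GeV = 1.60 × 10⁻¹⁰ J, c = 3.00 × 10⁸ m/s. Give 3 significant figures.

1.03 × 10⁻²⁸ m²

Area is [L]² = [E]⁻²·(ℏc)²; restore (ℏc)².
1 GeV⁻² → (ℏc)² × (1 GeV in J)⁻² = 3.88 × 10⁻³² m².
Result: 2.67 × 10³ × 3.88 × 10⁻³² = 1.03 × 10⁻²⁸ m².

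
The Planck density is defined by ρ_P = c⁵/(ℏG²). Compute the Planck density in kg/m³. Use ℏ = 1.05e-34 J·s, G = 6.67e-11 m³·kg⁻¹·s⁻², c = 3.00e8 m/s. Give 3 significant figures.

ρ_P = c⁵/(ℏG²)
  = 2.43e42 / 4.67e-55
  = 5.20e96 kg/m³

5.20e96 kg/m³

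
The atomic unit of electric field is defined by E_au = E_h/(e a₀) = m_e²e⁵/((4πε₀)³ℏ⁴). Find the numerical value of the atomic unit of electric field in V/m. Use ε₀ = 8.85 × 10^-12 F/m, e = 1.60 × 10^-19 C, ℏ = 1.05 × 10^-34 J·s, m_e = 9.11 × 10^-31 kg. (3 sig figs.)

E_au = E_h/(e a₀) = m_e²e⁵/((4πε₀)³ℏ⁴)
E_h = 4.38 × 10^-18 J
a₀ = 5.26 × 10^-11 m
E_h/(e·a₀) = 5.20 × 10^11 V/m

5.20 × 10^11 V/m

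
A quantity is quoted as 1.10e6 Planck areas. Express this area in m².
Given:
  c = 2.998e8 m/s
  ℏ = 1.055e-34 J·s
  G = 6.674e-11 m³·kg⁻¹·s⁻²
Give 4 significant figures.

One Planck area: A_P = ℏG/c³ = 2.613e-70 m².
1.10e6 × 2.613e-70 m² = 2.874e-64 m²

2.874e-64 m²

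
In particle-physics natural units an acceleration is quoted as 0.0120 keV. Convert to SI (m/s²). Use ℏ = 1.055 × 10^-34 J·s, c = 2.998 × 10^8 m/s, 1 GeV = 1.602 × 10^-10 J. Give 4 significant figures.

5.463 × 10^24 m/s²

Acceleration is [L]/[T]² = c·[E]/ℏ.
1 GeV → c/ℏ × (1 GeV in J) = 4.552 × 10^32 m/s².
Convert the energy scale: 0.0120 keV = 1.20 × 10^-8 GeV.
Result: 1.20 × 10^-8 × 4.552 × 10^32 = 5.463 × 10^24 m/s².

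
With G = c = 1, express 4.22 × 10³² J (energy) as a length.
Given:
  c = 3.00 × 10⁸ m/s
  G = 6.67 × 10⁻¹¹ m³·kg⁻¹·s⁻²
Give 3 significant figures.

3.47 × 10⁻¹² m

Energy → length via G/c⁴.
4.22 × 10³² J × (G/c⁴) = 3.47 × 10⁻¹² m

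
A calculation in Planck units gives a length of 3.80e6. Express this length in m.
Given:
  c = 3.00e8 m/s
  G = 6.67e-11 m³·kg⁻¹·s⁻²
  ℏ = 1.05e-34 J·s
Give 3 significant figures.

One Planck length: ℓ_P = √(ℏG/c³) = 1.61e-35 m.
3.80e6 × 1.61e-35 m = 6.12e-29 m

6.12e-29 m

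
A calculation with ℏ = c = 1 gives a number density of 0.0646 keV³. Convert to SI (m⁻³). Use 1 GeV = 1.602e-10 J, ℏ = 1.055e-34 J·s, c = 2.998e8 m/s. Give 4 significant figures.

Number density is [L]⁻³ = [E]³/(ℏc)³.
1 GeV³ → 1/(ℏc)³ × (1 GeV in J)³ = 1.299e47 m⁻³.
Convert the energy scale: 0.0646 keV³ = 6.46e-20 GeV³.
Result: 6.46e-20 × 1.299e47 = 8.394e27 m⁻³.

8.394e27 m⁻³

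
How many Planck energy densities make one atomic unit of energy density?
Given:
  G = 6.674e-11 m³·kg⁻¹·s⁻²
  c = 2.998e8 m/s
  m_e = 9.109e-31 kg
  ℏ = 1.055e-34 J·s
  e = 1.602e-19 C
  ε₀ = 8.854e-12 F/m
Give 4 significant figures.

6.323e-101

atomic unit of energy density: u_au = E_h/a₀³ = m_e⁴e¹⁰/((4πε₀)⁵ℏ⁸) = 2.929e13 J/m³
Planck energy density: u_P = c⁷/(ℏG²) = 4.632e113 J/m³
ratio = 2.929e13 / 4.632e113 = 6.323e-101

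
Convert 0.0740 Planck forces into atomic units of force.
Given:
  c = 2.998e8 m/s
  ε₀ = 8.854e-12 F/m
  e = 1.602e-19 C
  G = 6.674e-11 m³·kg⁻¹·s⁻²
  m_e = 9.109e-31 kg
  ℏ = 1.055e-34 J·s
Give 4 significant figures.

1.090e50

Planck force: F_P = c⁴/G = 1.210e44 N
atomic unit of force: F_au = E_h/a₀ = m_e²e⁶/((4πε₀)³ℏ⁴) = 8.220e-8 N
0.0740 × 1.210e44 / 8.220e-8 = 1.090e50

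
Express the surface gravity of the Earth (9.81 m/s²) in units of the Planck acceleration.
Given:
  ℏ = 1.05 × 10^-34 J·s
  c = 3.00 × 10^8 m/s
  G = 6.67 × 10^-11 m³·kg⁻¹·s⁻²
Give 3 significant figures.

1.76 × 10^-51

Planck acceleration: a_P = √(c⁷/(ℏG)) = 5.59 × 10^51 m/s².
9.81 / 5.59 × 10^51 = 1.76 × 10^-51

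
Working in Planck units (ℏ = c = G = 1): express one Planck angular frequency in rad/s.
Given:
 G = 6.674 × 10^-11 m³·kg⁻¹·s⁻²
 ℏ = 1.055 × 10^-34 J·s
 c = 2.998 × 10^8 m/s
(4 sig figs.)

The unique combination of the constants set to 1 with dimensions of angular frequency is ω_P = √(c⁵/(ℏG)).
  = √(3.440 × 10^86)
  = 1.855 × 10^43 rad/s

1.855 × 10^43 rad/s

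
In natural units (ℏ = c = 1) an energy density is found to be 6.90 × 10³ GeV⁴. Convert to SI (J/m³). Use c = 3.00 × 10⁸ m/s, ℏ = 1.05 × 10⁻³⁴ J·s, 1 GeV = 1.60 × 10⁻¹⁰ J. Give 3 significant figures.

[E]/[L]³ = [E]⁴/(ℏc)³; restore (ℏc)⁻³.
1 GeV⁴ → 1/(ℏc)³ × (1 GeV in J)⁴ = 2.10 × 10³⁷ J/m³.
Result: 6.90 × 10³ × 2.10 × 10³⁷ = 1.45 × 10⁴¹ J/m³.

1.45 × 10⁴¹ J/m³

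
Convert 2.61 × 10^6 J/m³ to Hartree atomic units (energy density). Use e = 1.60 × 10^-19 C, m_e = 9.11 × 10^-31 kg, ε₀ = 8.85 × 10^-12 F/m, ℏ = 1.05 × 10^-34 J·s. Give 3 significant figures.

atomic unit of energy density: u_au = E_h/a₀³ = m_e⁴e¹⁰/((4πε₀)⁵ℏ⁸) = 3.01 × 10^13 J/m³.
2.61 × 10^6 / 3.01 × 10^13 = 8.66 × 10^-8

8.66 × 10^-8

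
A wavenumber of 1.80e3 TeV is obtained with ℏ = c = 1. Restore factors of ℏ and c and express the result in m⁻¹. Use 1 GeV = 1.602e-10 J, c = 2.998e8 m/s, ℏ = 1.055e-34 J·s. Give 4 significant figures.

9.117e21 m⁻¹

Inverse length is [E]/(ℏc).
1 GeV → 1/(ℏc) × (1 GeV in J) = 5.065e15 m⁻¹.
Convert the energy scale: 1.80e3 TeV = 1.80e6 GeV.
Result: 1.80e6 × 5.065e15 = 9.117e21 m⁻¹.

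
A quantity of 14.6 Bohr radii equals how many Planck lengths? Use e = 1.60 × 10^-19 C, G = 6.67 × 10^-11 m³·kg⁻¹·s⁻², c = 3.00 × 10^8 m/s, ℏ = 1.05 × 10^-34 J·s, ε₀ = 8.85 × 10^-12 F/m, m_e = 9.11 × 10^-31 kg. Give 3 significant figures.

4.77 × 10^25

Bohr radius: a₀ = 4πε₀ℏ²/(m_e e²) = 5.26 × 10^-11 m
Planck length: ℓ_P = √(ℏG/c³) = 1.61 × 10^-35 m
14.6 × 5.26 × 10^-11 / 1.61 × 10^-35 = 4.77 × 10^25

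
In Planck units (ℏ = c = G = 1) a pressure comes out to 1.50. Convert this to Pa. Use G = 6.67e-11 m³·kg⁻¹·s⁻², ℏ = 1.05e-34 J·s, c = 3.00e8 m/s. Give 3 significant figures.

7.02e113 Pa

One Planck pressure: p_P = c⁷/(ℏG²) = 4.68e113 Pa.
1.50 × 4.68e113 Pa = 7.02e113 Pa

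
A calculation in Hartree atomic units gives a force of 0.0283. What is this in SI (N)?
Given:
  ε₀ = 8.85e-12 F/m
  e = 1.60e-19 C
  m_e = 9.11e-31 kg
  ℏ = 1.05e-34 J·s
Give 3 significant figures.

One atomic unit of force: F_au = E_h/a₀ = m_e²e⁶/((4πε₀)³ℏ⁴) = 8.33e-8 N.
0.0283 × 8.33e-8 N = 2.36e-9 N

2.36e-9 N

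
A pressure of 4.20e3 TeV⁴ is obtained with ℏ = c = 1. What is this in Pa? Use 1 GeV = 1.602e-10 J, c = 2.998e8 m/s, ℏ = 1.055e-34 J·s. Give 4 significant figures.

Pressure is [E]/[L]³ = [E]⁴/(ℏc)³.
1 GeV⁴ → 1/(ℏc)³ × (1 GeV in J)⁴ = 2.082e37 Pa.
Convert the energy scale: 4.20e3 TeV⁴ = 4.20e15 GeV⁴.
Result: 4.20e15 × 2.082e37 = 8.743e52 Pa.

8.743e52 Pa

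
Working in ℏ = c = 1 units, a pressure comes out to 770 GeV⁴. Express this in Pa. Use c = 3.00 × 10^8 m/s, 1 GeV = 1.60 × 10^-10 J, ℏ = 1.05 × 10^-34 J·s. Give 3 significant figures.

Pressure is [E]/[L]³ = [E]⁴/(ℏc)³.
1 GeV⁴ → 1/(ℏc)³ × (1 GeV in J)⁴ = 2.10 × 10^37 Pa.
Result: 770 × 2.10 × 10^37 = 1.61 × 10^40 Pa.

1.61 × 10^40 Pa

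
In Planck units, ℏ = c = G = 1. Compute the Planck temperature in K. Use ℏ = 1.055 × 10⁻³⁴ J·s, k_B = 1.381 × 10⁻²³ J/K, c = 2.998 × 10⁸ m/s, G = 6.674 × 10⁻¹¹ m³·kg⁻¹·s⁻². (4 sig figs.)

1.417 × 10³² K

From ℏ = c = G = 1 the temperature scale is T_P = √(ℏc⁵/G) / k_B.
  = √(3.828 × 10¹⁸) × 7.241 × 10²²
  = 1.417 × 10³² K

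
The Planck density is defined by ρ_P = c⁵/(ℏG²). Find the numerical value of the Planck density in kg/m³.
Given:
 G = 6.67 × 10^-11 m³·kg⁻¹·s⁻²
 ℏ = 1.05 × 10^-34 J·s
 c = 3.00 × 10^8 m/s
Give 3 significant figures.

ρ_P = c⁵/(ℏG²)
  = 2.43 × 10^42 / 4.67 × 10^-55
  = 5.20 × 10^96 kg/m³

5.20 × 10^96 kg/m³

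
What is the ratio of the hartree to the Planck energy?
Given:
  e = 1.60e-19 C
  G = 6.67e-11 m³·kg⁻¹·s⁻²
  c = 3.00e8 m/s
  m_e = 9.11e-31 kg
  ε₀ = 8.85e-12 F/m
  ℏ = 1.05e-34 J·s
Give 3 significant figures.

2.24e-27

hartree: E_h = m_e e⁴/(4πε₀ℏ)² = 4.38e-18 J
Planck energy: E_P = √(ℏc⁵/G) = 1.96e9 J
ratio = 4.38e-18 / 1.96e9 = 2.24e-27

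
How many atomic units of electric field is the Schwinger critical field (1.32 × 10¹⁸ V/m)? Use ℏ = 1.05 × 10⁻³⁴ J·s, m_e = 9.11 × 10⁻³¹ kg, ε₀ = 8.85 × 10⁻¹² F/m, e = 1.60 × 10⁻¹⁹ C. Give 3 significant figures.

2.54 × 10⁶

atomic unit of electric field: E_au = E_h/(e a₀) = m_e²e⁵/((4πε₀)³ℏ⁴) = 5.20 × 10¹¹ V/m.
1.32 × 10¹⁸ / 5.20 × 10¹¹ = 2.54 × 10⁶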